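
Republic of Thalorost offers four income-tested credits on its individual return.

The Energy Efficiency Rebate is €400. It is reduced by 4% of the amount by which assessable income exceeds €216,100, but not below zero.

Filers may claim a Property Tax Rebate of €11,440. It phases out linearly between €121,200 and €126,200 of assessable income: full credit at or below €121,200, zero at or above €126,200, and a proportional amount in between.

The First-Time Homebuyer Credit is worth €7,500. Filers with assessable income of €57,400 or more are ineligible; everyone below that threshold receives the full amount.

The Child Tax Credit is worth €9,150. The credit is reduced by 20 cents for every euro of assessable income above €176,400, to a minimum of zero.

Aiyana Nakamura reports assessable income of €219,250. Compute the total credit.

Energy Efficiency Rebate: 4% of the €3,150 excess over €216,100 is €126; credit = €400 − €126 = €274.
Property Tax Rebate: €219,250 is at or above €126,200, so the credit is €0.
First-Time Homebuyer Credit: €219,250 meets or exceeds the €57,400 cutoff, so the credit is €0.
Child Tax Credit: 20% of the €42,850 excess over €176,400 is €8,570; credit = €9,150 − €8,570 = €580.
Total: €274 + €0 + €0 + €580 = €854.

€854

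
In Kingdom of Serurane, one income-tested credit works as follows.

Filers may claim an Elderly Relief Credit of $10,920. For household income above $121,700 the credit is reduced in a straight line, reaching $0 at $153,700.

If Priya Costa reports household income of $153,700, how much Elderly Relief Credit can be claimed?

Elderly Relief Credit: $153,700 is at or above $153,700, so the credit is $0.

$0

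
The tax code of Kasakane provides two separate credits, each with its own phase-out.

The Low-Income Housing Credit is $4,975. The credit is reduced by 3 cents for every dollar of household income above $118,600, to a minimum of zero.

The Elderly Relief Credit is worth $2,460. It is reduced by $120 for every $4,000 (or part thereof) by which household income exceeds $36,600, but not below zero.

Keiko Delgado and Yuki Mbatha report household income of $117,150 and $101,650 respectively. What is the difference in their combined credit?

Keiko ($117,150): Low-Income Housing Credit: $117,150 is at or below the $118,600 threshold, so the full $4,975 applies. Elderly Relief Credit: income exceeds $36,600 by $80,550 → 21 increments × $120 = $2,520 ≥ base, so the credit is $0. total $4,975 + $0 = $4,975
Yuki ($101,650): Low-Income Housing Credit: $101,650 is at or below the $118,600 threshold, so the full $4,975 applies. Elderly Relief Credit: income exceeds $36,600 by $65,050, which is 17 full-or-partial $4,000 increments; reduction = 17 × $120 = $2,040, leaving $420. total $4,975 + $420 = $5,395
Difference: |$4,975 − $5,395| = $420.

$420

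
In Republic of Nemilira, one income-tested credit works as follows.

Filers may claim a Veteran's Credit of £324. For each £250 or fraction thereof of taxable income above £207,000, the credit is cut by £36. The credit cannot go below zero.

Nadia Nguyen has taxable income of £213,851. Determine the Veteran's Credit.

£0

Veteran's Credit: income exceeds £207,000 by £6,851 → 28 increments × £36 = £1,008 ≥ base, so the credit is £0.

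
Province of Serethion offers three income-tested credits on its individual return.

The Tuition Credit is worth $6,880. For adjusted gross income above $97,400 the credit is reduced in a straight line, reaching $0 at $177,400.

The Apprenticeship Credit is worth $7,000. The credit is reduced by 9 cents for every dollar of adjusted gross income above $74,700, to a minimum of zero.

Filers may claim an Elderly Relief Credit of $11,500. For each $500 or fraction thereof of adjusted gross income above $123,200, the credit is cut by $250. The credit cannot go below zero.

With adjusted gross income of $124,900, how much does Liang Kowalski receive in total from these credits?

Tuition Credit: $124,900 is $27,500 into a $80,000 phase-out range, leaving 52,500/80,000 of the credit: $6,880 × 52,500/80,000 = $4,515.
Apprenticeship Credit: 9% of the $50,200 excess over $74,700 is $4,518; credit = $7,000 − $4,518 = $2,482.
Elderly Relief Credit: income exceeds $123,200 by $1,700, which is 4 full-or-partial $500 increments; reduction = 4 × $250 = $1,000, leaving $10,500.
Total: $4,515 + $2,482 + $10,500 = $17,497.

$17,497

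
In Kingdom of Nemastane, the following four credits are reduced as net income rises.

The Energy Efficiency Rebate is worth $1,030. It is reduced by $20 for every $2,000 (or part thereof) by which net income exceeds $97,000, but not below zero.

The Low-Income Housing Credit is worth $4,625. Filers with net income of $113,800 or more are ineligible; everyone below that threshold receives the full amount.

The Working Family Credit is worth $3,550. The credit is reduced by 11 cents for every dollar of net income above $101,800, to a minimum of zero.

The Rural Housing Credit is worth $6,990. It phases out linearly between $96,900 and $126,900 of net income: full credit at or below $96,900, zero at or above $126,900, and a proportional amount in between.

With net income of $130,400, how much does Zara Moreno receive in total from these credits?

Energy Efficiency Rebate: income exceeds $97,000 by $33,400, which is 17 full-or-partial $2,000 increments; reduction = 17 × $20 = $340, leaving $690.
Low-Income Housing Credit: $130,400 meets or exceeds the $113,800 cutoff, so the credit is $0.
Working Family Credit: 11% of the $28,600 excess over $101,800 is $3,146; credit = $3,550 − $3,146 = $404.
Rural Housing Credit: $130,400 is at or above $126,900, so the credit is $0.
Total: $690 + $0 + $404 + $0 = $1,094.

$1,094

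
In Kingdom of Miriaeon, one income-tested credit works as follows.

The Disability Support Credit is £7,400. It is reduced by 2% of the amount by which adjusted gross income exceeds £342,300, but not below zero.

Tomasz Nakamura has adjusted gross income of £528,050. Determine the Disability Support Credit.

£3,685

Disability Support Credit: 2% of the £185,750 excess over £342,300 is £3,715; credit = £7,400 − £3,715 = £3,685.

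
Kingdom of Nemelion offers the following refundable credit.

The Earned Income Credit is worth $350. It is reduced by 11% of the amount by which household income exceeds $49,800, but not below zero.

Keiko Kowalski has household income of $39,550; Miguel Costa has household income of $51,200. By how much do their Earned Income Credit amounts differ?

Keiko ($39,550): Earned Income Credit: $39,550 is at or below the $49,800 threshold, so the full $350 applies.
Miguel ($51,200): Earned Income Credit: 11% of the $1,400 excess over $49,800 is $154; credit = $350 − $154 = $196.
Difference: |$350 − $196| = $154.

$154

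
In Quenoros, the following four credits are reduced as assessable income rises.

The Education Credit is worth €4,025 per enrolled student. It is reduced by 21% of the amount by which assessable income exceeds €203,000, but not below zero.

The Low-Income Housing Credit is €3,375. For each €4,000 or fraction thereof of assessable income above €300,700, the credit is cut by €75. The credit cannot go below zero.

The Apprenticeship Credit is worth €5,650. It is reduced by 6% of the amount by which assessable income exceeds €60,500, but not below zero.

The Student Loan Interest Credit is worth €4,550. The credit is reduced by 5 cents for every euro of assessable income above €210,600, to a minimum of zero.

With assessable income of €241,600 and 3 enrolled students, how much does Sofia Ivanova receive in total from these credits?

€10,344

Education Credit: base = 3 × €4,025 = €12,075. 21% of the €38,600 excess over €203,000 is €8,106; credit = €12,075 − €8,106 = €3,969.
Low-Income Housing Credit: €241,600 is at or below the €300,700 threshold, so the full €3,375 applies.
Apprenticeship Credit: 6% of the €181,100 excess over €60,500 is €10,866 ≥ base, so the credit is €0.
Student Loan Interest Credit: 5% of the €31,000 excess over €210,600 is €1,550; credit = €4,550 − €1,550 = €3,000.
Total: €3,969 + €3,375 + €0 + €3,000 = €10,344.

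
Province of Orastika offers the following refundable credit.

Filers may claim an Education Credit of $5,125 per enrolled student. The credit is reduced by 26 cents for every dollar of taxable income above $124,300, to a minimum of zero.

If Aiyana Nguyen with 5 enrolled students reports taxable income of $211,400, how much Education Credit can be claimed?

$2,979

Education Credit: base = 5 × $5,125 = $25,625. 26% of the $87,100 excess over $124,300 is $22,646; credit = $25,625 − $22,646 = $2,979.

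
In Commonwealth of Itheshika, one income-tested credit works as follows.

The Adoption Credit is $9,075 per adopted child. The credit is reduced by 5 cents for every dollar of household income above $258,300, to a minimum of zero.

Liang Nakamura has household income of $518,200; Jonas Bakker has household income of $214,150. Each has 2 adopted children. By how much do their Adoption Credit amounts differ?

$12,995

Liang ($518,200): Adoption Credit: base = 2 × $9,075 = $18,150. 5% of the $259,900 excess over $258,300 is $12,995; credit = $18,150 − $12,995 = $5,155.
Jonas ($214,150): Adoption Credit: base = 2 × $9,075 = $18,150. $214,150 is at or below the $258,300 threshold, so the full $18,150 applies.
Difference: |$5,155 − $18,150| = $12,995.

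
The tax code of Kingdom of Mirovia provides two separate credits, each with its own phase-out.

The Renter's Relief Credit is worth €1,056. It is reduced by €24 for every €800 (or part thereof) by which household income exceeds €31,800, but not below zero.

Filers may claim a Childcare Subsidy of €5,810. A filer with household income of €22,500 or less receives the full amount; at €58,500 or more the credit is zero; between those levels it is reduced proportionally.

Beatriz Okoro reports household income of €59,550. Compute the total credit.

€216

Renter's Relief Credit: income exceeds €31,800 by €27,750, which is 35 full-or-partial €800 increments; reduction = 35 × €24 = €840, leaving €216.
Childcare Subsidy: €59,550 is at or above €58,500, so the credit is €0.
Total: €216 + €0 = €216.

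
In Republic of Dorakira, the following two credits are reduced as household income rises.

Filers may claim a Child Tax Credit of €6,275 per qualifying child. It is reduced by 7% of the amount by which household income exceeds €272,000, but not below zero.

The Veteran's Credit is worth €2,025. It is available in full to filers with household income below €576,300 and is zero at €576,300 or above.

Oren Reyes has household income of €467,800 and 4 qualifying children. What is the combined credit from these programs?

€13,419

Child Tax Credit: base = 4 × €6,275 = €25,100. 7% of the €195,800 excess over €272,000 is €13,706; credit = €25,100 − €13,706 = €11,394.
Veteran's Credit: €467,800 is below the €576,300 cutoff, so the full €2,025 applies.
Total: €11,394 + €2,025 = €13,419.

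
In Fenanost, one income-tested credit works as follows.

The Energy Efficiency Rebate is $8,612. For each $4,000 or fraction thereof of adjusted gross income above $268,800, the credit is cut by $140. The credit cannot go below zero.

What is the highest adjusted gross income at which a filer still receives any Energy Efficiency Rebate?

After 61 increments the reduction is 61 × $140 = $8,540, leaving $72; one more increment wipes it out. Increment 61 ends at excess 61 × $4,000 = $244,000, so the highest qualifying income is $268,800 + $244,000 = $512,800.

$512,800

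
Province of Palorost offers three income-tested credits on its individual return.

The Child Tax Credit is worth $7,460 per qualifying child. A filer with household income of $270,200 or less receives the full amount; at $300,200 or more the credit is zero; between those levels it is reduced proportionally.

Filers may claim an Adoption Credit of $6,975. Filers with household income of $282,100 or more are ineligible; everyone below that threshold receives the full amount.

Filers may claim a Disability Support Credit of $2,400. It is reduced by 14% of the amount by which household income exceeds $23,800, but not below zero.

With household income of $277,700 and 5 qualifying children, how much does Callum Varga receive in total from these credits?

$34,950

Child Tax Credit: base = 5 × $7,460 = $37,300. $277,700 is $7,500 into a $30,000 phase-out range, leaving 22,500/30,000 of the credit: $37,300 × 22,500/30,000 = $27,975.
Adoption Credit: $277,700 is below the $282,100 cutoff, so the full $6,975 applies.
Disability Support Credit: 14% of the $253,900 excess over $23,800 is $35,546 ≥ base, so the credit is $0.
Total: $27,975 + $6,975 + $0 = $34,950.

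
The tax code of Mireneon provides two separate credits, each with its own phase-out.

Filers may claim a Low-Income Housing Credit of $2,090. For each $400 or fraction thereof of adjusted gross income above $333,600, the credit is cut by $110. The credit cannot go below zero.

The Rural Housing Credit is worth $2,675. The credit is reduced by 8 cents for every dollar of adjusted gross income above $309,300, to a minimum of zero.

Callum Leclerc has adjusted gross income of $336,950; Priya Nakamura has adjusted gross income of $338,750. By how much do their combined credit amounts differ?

Callum ($336,950): Low-Income Housing Credit: income exceeds $333,600 by $3,350, which is 9 full-or-partial $400 increments; reduction = 9 × $110 = $990, leaving $1,100. Rural Housing Credit: 8% of the $27,650 excess over $309,300 is $2,212; credit = $2,675 − $2,212 = $463. total $1,100 + $463 = $1,563
Priya ($338,750): Low-Income Housing Credit: income exceeds $333,600 by $5,150, which is 13 full-or-partial $400 increments; reduction = 13 × $110 = $1,430, leaving $660. Rural Housing Credit: 8% of the $29,450 excess over $309,300 is $2,356; credit = $2,675 − $2,356 = $319. total $660 + $319 = $979
Difference: |$1,563 − $979| = $584.

$584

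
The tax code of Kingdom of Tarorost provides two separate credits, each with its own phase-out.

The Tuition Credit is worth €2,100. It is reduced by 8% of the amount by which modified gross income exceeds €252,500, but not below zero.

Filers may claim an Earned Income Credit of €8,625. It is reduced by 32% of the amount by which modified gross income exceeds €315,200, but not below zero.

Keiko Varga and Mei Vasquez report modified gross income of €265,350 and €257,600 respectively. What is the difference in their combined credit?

Keiko (€265,350): Tuition Credit: 8% of the €12,850 excess over €252,500 is €1,028; credit = €2,100 − €1,028 = €1,072. Earned Income Credit: €265,350 is at or below the €315,200 threshold, so the full €8,625 applies. total €1,072 + €8,625 = €9,697
Mei (€257,600): Tuition Credit: 8% of the €5,100 excess over €252,500 is €408; credit = €2,100 − €408 = €1,692. Earned Income Credit: €257,600 is at or below the €315,200 threshold, so the full €8,625 applies. total €1,692 + €8,625 = €10,317
Difference: |€9,697 − €10,317| = €620.

€620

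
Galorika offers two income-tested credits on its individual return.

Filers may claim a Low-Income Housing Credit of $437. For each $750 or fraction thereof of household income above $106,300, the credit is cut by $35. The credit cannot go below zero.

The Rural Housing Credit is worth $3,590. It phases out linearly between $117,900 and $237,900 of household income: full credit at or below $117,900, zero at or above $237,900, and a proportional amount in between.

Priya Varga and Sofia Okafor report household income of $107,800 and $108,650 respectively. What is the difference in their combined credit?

Priya ($107,800): Low-Income Housing Credit: income exceeds $106,300 by $1,500, which is 2 full-or-partial $750 increments; reduction = 2 × $35 = $70, leaving $367. Rural Housing Credit: $107,800 is at or below the $117,900 threshold, so the full $3,590 applies. total $367 + $3,590 = $3,957
Sofia ($108,650): Low-Income Housing Credit: income exceeds $106,300 by $2,350, which is 4 full-or-partial $750 increments; reduction = 4 × $35 = $140, leaving $297. Rural Housing Credit: $108,650 is at or below the $117,900 threshold, so the full $3,590 applies. total $297 + $3,590 = $3,887
Difference: |$3,957 − $3,887| = $70.

$70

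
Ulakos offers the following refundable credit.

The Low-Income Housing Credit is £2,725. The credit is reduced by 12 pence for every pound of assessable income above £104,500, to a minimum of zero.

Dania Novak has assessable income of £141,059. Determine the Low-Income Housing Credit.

Low-Income Housing Credit: 12% of the £36,559 excess over £104,500 is £4,387.08 ≥ base, so the credit is £0.

£0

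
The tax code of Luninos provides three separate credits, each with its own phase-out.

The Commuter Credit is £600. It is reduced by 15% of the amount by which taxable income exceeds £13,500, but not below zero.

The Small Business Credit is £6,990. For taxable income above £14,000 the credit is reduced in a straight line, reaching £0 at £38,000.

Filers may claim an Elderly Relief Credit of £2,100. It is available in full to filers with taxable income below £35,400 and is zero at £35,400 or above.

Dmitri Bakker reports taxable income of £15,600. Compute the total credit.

Commuter Credit: 15% of the £2,100 excess over £13,500 is £315; credit = £600 − £315 = £285.
Small Business Credit: £15,600 is £1,600 into a £24,000 phase-out range, leaving 22,400/24,000 of the credit: £6,990 × 22,400/24,000 = £6,524.
Elderly Relief Credit: £15,600 is below the £35,400 cutoff, so the full £2,100 applies.
Total: £285 + £6,524 + £2,100 = £8,909.

£8,909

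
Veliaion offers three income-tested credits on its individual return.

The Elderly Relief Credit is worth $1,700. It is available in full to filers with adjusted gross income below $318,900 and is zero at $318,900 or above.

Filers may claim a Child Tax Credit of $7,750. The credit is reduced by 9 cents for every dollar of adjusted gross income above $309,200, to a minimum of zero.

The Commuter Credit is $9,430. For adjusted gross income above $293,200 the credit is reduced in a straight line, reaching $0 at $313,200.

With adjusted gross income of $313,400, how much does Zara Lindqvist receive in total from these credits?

Elderly Relief Credit: $313,400 is below the $318,900 cutoff, so the full $1,700 applies.
Child Tax Credit: 9% of the $4,200 excess over $309,200 is $378; credit = $7,750 − $378 = $7,372.
Commuter Credit: $313,400 is at or above $313,200, so the credit is $0.
Total: $1,700 + $7,372 + $0 = $9,072.

$9,072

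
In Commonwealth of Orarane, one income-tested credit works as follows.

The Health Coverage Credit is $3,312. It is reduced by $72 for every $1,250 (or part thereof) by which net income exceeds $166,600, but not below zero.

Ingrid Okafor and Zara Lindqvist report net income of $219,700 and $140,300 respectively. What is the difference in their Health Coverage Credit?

Ingrid ($219,700): Health Coverage Credit: income exceeds $166,600 by $53,100, which is 43 full-or-partial $1,250 increments; reduction = 43 × $72 = $3,096, leaving $216.
Zara ($140,300): Health Coverage Credit: $140,300 is at or below the $166,600 threshold, so the full $3,312 applies.
Difference: |$216 − $3,312| = $3,096.

$3,096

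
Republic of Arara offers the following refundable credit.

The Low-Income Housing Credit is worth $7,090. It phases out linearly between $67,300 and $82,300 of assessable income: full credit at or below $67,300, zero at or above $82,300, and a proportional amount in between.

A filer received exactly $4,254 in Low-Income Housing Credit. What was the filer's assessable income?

$73,300

$4,254 is 4,254/7,090 of the full $7,090, so 2,836/7,090 of the $15,000 range has been used: income = $67,300 + $15,000 × 2,836/7,090 = $73,300.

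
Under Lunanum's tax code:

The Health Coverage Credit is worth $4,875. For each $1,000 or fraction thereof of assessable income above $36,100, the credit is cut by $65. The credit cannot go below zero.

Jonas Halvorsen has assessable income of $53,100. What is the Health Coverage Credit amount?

$3,770

Health Coverage Credit: income exceeds $36,100 by $17,000, which is 17 full-or-partial $1,000 increments; reduction = 17 × $65 = $1,105, leaving $3,770.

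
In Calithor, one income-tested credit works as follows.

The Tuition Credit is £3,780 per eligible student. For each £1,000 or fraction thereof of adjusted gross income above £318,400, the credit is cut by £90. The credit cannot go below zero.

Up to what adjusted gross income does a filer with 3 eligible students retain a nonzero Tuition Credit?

Full credit = 3 × £3,780 = £11,340.
After 125 increments the reduction is 125 × £90 = £11,250, leaving £90; one more increment wipes it out. Increment 125 ends at excess 125 × £1,000 = £125,000, so the highest qualifying income is £318,400 + £125,000 = £443,400.

£443,400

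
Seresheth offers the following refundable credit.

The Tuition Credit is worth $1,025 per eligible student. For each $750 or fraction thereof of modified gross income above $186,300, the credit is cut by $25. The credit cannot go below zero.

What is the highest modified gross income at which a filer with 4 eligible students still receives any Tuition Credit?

$308,550

Full credit = 4 × $1,025 = $4,100.
After 163 increments the reduction is 163 × $25 = $4,075, leaving $25; one more increment wipes it out. Increment 163 ends at excess 163 × $750 = $122,250, so the highest qualifying income is $186,300 + $122,250 = $308,550.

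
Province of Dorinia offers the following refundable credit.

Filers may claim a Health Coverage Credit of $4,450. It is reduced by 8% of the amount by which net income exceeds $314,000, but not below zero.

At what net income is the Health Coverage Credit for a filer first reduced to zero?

$369,625

The credit falls by 8% of each dollar above $314,000, so it reaches zero when the excess is $4,450 / 8% = $55,625: income = $314,000 + $55,625 = $369,625.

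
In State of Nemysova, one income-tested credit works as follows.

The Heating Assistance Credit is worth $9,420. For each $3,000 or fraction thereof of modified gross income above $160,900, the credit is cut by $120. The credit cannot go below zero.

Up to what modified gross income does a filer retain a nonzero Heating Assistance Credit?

After 78 increments the reduction is 78 × $120 = $9,360, leaving $60; one more increment wipes it out. Increment 78 ends at excess 78 × $3,000 = $234,000, so the highest qualifying income is $160,900 + $234,000 = $394,900.

$394,900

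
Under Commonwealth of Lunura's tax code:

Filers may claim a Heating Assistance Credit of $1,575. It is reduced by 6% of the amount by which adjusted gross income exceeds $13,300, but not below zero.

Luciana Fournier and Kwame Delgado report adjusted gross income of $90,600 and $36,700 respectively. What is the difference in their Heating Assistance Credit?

$171

Luciana ($90,600): Heating Assistance Credit: 6% of the $77,300 excess over $13,300 is $4,638 ≥ base, so the credit is $0.
Kwame ($36,700): Heating Assistance Credit: 6% of the $23,400 excess over $13,300 is $1,404; credit = $1,575 − $1,404 = $171.
Difference: |$0 − $171| = $171.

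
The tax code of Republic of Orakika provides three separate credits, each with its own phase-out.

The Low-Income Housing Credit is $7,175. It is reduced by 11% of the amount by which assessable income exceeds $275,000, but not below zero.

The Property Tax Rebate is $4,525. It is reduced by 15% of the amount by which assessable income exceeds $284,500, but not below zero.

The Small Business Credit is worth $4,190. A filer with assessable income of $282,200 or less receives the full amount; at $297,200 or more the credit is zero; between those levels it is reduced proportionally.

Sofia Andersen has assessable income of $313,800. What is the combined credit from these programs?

Low-Income Housing Credit: 11% of the $38,800 excess over $275,000 is $4,268; credit = $7,175 − $4,268 = $2,907.
Property Tax Rebate: 15% of the $29,300 excess over $284,500 is $4,395; credit = $4,525 − $4,395 = $130.
Small Business Credit: $313,800 is at or above $297,200, so the credit is $0.
Total: $2,907 + $130 + $0 = $3,037.

$3,037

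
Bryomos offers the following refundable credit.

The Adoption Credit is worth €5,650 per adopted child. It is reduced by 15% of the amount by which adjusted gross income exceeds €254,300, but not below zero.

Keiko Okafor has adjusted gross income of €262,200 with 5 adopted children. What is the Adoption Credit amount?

€27,065

Adoption Credit: base = 5 × €5,650 = €28,250. 15% of the €7,900 excess over €254,300 is €1,185; credit = €28,250 − €1,185 = €27,065.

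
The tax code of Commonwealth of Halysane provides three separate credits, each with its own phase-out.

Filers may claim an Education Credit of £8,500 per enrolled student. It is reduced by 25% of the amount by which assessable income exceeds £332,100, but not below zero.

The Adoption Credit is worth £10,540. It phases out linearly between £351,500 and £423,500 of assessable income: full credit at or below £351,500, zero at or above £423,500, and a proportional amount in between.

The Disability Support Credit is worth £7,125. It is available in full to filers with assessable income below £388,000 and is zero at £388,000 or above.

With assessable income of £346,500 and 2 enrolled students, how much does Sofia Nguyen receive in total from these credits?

Education Credit: base = 2 × £8,500 = £17,000. 25% of the £14,400 excess over £332,100 is £3,600; credit = £17,000 − £3,600 = £13,400.
Adoption Credit: £346,500 is at or below the £351,500 threshold, so the full £10,540 applies.
Disability Support Credit: £346,500 is below the £388,000 cutoff, so the full £7,125 applies.
Total: £13,400 + £10,540 + £7,125 = £31,065.

£31,065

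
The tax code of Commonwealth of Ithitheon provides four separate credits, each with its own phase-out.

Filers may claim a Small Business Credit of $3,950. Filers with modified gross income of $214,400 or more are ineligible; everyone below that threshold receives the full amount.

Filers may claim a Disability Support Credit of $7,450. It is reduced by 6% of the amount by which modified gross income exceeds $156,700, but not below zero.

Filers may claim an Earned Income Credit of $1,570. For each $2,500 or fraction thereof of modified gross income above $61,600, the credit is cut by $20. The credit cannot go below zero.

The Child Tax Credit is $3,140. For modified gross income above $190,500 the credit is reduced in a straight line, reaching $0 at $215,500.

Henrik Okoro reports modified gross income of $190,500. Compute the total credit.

Small Business Credit: $190,500 is below the $214,400 cutoff, so the full $3,950 applies.
Disability Support Credit: 6% of the $33,800 excess over $156,700 is $2,028; credit = $7,450 − $2,028 = $5,422.
Earned Income Credit: income exceeds $61,600 by $128,900, which is 52 full-or-partial $2,500 increments; reduction = 52 × $20 = $1,040, leaving $530.
Child Tax Credit: $190,500 is at or below the $190,500 threshold, so the full $3,140 applies.
Total: $3,950 + $5,422 + $530 + $3,140 = $13,042.

$13,042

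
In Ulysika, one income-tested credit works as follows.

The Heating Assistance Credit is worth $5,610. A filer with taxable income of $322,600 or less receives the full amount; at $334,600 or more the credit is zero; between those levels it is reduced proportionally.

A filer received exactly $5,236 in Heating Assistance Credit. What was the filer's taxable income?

$5,236 is 5,236/5,610 of the full $5,610, so 374/5,610 of the $12,000 range has been used: income = $322,600 + $12,000 × 374/5,610 = $323,400.

$323,400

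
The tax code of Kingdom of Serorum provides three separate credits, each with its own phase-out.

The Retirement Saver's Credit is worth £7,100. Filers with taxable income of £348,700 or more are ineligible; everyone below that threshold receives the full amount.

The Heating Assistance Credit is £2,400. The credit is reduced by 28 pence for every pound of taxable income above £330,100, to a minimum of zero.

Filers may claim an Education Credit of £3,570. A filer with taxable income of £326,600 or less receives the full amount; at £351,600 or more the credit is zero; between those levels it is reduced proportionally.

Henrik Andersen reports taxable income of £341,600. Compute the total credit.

Retirement Saver's Credit: £341,600 is below the £348,700 cutoff, so the full £7,100 applies.
Heating Assistance Credit: 28% of the £11,500 excess over £330,100 is £3,220 ≥ base, so the credit is £0.
Education Credit: £341,600 is £15,000 into a £25,000 phase-out range, leaving 10,000/25,000 of the credit: £3,570 × 10,000/25,000 = £1,428.
Total: £7,100 + £0 + £1,428 = £8,528.

£8,528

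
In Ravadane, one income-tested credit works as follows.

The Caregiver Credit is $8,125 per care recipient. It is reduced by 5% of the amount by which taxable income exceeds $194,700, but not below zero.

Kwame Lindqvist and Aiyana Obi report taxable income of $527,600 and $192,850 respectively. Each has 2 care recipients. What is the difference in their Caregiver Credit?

Kwame ($527,600): Caregiver Credit: base = 2 × $8,125 = $16,250. 5% of the $332,900 excess over $194,700 is $16,645 ≥ base, so the credit is $0.
Aiyana ($192,850): Caregiver Credit: base = 2 × $8,125 = $16,250. $192,850 is at or below the $194,700 threshold, so the full $16,250 applies.
Difference: |$0 − $16,250| = $16,250.

$16,250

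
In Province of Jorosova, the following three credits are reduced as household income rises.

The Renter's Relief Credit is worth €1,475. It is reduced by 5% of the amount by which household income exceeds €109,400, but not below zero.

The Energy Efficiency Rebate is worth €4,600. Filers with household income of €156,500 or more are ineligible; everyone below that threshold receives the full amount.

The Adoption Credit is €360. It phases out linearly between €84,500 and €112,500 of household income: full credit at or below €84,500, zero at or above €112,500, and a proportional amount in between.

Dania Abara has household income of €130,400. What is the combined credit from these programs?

Renter's Relief Credit: 5% of the €21,000 excess over €109,400 is €1,050; credit = €1,475 − €1,050 = €425.
Energy Efficiency Rebate: €130,400 is below the €156,500 cutoff, so the full €4,600 applies.
Adoption Credit: €130,400 is at or above €112,500, so the credit is €0.
Total: €425 + €4,600 + €0 = €5,025.

€5,025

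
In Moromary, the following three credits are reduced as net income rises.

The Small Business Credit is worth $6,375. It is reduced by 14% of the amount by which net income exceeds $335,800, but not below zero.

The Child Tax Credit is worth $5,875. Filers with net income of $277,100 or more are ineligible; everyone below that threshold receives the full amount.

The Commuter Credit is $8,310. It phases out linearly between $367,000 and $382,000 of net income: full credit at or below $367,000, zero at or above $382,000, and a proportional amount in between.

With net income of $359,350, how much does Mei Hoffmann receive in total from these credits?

Small Business Credit: 14% of the $23,550 excess over $335,800 is $3,297; credit = $6,375 − $3,297 = $3,078.
Child Tax Credit: $359,350 meets or exceeds the $277,100 cutoff, so the credit is $0.
Commuter Credit: $359,350 is at or below the $367,000 threshold, so the full $8,310 applies.
Total: $3,078 + $0 + $8,310 = $11,388.

$11,388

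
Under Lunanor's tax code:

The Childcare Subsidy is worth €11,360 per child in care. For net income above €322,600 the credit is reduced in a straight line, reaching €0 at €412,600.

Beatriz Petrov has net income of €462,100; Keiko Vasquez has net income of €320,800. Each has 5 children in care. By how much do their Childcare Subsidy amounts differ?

€56,800

Beatriz (€462,100): Childcare Subsidy: base = 5 × €11,360 = €56,800. €462,100 is at or above €412,600, so the credit is €0.
Keiko (€320,800): Childcare Subsidy: base = 5 × €11,360 = €56,800. €320,800 is at or below the €322,600 threshold, so the full €56,800 applies.
Difference: |€0 − €56,800| = €56,800.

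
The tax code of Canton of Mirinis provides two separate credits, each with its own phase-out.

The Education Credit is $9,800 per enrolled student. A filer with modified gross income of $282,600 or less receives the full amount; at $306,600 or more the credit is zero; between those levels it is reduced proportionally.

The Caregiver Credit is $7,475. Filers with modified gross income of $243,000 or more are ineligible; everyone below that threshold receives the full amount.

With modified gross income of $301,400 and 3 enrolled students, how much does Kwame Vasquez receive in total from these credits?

Education Credit: base = 3 × $9,800 = $29,400. $301,400 is $18,800 into a $24,000 phase-out range, leaving 5,200/24,000 of the credit: $29,400 × 5,200/24,000 = $6,370.
Caregiver Credit: $301,400 meets or exceeds the $243,000 cutoff, so the credit is $0.
Total: $6,370 + $0 = $6,370.

$6,370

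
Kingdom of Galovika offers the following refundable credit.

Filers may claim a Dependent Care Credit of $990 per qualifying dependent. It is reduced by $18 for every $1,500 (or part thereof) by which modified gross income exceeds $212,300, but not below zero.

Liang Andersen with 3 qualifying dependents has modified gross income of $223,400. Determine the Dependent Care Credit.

Dependent Care Credit: base = 3 × $990 = $2,970. income exceeds $212,300 by $11,100, which is 8 full-or-partial $1,500 increments; reduction = 8 × $18 = $144, leaving $2,826.

$2,826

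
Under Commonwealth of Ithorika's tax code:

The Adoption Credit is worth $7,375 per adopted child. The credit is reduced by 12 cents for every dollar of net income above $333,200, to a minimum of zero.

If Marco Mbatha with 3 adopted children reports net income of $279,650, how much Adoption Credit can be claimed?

Adoption Credit: base = 3 × $7,375 = $22,125. $279,650 is at or below the $333,200 threshold, so the full $22,125 applies.

$22,125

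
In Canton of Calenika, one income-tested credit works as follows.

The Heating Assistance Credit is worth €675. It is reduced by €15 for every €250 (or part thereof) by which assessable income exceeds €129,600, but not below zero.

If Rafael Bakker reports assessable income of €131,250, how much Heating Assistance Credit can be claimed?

Heating Assistance Credit: income exceeds €129,600 by €1,650, which is 7 full-or-partial €250 increments; reduction = 7 × €15 = €105, leaving €570.

€570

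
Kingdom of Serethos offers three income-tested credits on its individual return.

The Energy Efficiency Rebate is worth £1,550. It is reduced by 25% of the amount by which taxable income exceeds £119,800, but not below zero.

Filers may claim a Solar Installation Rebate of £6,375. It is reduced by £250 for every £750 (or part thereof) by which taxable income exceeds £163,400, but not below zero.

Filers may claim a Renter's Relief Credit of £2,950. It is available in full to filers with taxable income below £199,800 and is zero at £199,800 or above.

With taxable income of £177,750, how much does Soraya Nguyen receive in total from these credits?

Energy Efficiency Rebate: 25% of the £57,950 excess over £119,800 is £14,487.50 ≥ base, so the credit is £0.
Solar Installation Rebate: income exceeds £163,400 by £14,350, which is 20 full-or-partial £750 increments; reduction = 20 × £250 = £5,000, leaving £1,375.
Renter's Relief Credit: £177,750 is below the £199,800 cutoff, so the full £2,950 applies.
Total: £0 + £1,375 + £2,950 = £4,325.

£4,325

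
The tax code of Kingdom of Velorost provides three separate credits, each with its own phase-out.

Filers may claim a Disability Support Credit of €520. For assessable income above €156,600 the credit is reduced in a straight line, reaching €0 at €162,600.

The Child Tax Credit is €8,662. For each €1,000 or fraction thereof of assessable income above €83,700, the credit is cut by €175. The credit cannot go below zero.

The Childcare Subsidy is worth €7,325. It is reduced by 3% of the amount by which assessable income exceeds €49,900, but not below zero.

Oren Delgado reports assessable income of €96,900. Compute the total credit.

€12,647

Disability Support Credit: €96,900 is at or below the €156,600 threshold, so the full €520 applies.
Child Tax Credit: income exceeds €83,700 by €13,200, which is 14 full-or-partial €1,000 increments; reduction = 14 × €175 = €2,450, leaving €6,212.
Childcare Subsidy: 3% of the €47,000 excess over €49,900 is €1,410; credit = €7,325 − €1,410 = €5,915.
Total: €520 + €6,212 + €5,915 = €12,647.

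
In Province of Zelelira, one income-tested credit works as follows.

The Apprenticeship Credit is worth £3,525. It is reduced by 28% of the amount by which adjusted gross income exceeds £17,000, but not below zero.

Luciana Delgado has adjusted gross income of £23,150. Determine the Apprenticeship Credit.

Apprenticeship Credit: 28% of the £6,150 excess over £17,000 is £1,722; credit = £3,525 − £1,722 = £1,803.

£1,803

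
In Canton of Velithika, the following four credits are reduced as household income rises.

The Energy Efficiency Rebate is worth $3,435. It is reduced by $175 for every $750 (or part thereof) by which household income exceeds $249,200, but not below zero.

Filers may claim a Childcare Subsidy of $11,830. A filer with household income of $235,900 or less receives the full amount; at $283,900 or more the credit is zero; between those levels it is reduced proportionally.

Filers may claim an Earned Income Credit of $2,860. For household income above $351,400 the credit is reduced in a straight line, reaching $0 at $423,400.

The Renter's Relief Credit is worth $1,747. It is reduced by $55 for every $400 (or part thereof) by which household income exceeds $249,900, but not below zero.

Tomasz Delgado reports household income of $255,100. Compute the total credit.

Energy Efficiency Rebate: income exceeds $249,200 by $5,900, which is 8 full-or-partial $750 increments; reduction = 8 × $175 = $1,400, leaving $2,035.
Childcare Subsidy: $255,100 is $19,200 into a $48,000 phase-out range, leaving 28,800/48,000 of the credit: $11,830 × 28,800/48,000 = $7,098.
Earned Income Credit: $255,100 is at or below the $351,400 threshold, so the full $2,860 applies.
Renter's Relief Credit: income exceeds $249,900 by $5,200, which is 13 full-or-partial $400 increments; reduction = 13 × $55 = $715, leaving $1,032.
Total: $2,035 + $7,098 + $2,860 + $1,032 = $13,025.

$13,025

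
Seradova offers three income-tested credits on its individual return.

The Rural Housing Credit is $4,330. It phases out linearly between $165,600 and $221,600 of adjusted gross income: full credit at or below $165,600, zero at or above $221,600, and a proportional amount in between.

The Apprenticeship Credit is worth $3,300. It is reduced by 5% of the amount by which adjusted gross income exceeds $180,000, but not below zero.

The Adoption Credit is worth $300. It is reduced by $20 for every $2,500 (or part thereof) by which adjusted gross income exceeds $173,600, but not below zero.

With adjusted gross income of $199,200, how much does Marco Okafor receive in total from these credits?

Rural Housing Credit: $199,200 is $33,600 into a $56,000 phase-out range, leaving 22,400/56,000 of the credit: $4,330 × 22,400/56,000 = $1,732.
Apprenticeship Credit: 5% of the $19,200 excess over $180,000 is $960; credit = $3,300 − $960 = $2,340.
Adoption Credit: income exceeds $173,600 by $25,600, which is 11 full-or-partial $2,500 increments; reduction = 11 × $20 = $220, leaving $80.
Total: $1,732 + $2,340 + $80 = $4,152.

$4,152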